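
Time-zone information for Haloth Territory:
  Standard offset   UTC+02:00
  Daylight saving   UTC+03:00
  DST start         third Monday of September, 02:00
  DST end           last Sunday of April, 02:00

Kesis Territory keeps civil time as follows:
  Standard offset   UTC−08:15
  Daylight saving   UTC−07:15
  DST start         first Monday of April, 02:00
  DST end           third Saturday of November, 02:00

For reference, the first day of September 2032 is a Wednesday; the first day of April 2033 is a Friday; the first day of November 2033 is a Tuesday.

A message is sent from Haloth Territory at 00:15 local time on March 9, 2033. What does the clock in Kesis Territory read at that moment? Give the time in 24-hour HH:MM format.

13:00

1 September 2032 is a Wednesday, so the first Monday is September 6 and the third is September 20.
1 April 2033 is a Friday, so Sundays fall on 3, 10, 17, 24; the last is April 24.
March 9, 2033 falls between 20 September 2032 and 24 April 2033, so daylight saving is in effect and Haloth Territory is at UTC+03:00.
00:15 Haloth Territory − 3h = 21:15 UTC (rolling into the previous day, 8 March 2033).
1 April 2033 is a Friday, so the first Monday is April 4.
1 November 2033 is a Tuesday, so the first Saturday is November 5 and the third is November 19.
At the standard offset (UTC−08:15), 21:15 UTC − 8h15m = 13:00 Kesis Territory standard time.
Daylight saving runs 4 April – 19 November; the standard-time date in Kesis Territory, March 8, 2033, is outside that window, so Kesis Territory is on standard time at UTC−08:15.
21:15 UTC − 8h15m = 13:00 Kesis Territory.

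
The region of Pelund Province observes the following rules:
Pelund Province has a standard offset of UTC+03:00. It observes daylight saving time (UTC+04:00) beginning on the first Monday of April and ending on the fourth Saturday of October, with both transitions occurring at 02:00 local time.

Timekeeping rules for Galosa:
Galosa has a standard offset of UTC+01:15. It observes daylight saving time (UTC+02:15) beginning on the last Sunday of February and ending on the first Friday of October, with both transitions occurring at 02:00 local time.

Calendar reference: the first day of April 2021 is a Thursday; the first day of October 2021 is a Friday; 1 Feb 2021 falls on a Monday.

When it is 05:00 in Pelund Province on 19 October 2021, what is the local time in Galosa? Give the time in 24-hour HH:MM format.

02:15

1 April 2021 is a Thursday, so the first Monday is April 5.
1 October 2021 is a Friday, so the first Saturday is October 2 and the fourth is October 23.
19 October 2021 lies within the daylight-saving period (5 April – 23 October), so Pelund Province is on daylight time, UTC+04:00.
05:00 Pelund Province − 4h = 01:00 UTC.
1 February 2021 is a Monday, so Sundays fall on 7, 14, 21, 28; the last is February 28.
1 October 2021 is a Friday, so the first Friday is October 1.
At the standard offset (UTC+01:15), 01:00 UTC + 1h15m = 02:15 Galosa standard time.
The standard-time date in Galosa, 19 October 2021, does not fall between 28 February and 1 October, so daylight saving is not in effect and Galosa is at UTC+01:15.
01:00 UTC + 1h15m = 02:15 Galosa.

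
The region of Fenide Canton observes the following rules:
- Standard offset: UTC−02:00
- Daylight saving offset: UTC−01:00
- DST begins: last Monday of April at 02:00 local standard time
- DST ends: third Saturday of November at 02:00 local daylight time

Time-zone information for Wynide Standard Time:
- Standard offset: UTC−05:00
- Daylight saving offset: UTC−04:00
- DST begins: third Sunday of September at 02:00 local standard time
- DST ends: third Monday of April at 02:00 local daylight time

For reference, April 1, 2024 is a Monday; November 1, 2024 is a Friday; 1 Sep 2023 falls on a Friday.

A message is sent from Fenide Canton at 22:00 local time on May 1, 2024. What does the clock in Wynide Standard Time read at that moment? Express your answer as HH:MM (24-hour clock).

18:00

1 April 2024 is a Monday, so Mondays fall on 1, 8, 15, 22, 29; the last is April 29.
1 November 2024 is a Friday, so the first Saturday is November 2 and the third is November 16.
Daylight saving runs 29 April – 16 November; May 1, 2024 is inside that window, so Fenide Canton is at UTC−01:00.
22:00 Fenide Canton + 1h = 23:00 UTC.
1 September 2023 is a Friday, so the first Sunday is September 3 and the third is September 17.
1 April 2024 is a Monday, so the first Monday is April 1 and the third is April 15.
At the standard offset (UTC−05:00), 23:00 UTC − 5h = 18:00 Wynide Standard Time standard time.
Daylight saving runs 17 September 2023 – 15 April 2024; the standard-time date in Wynide Standard Time, May 1, 2024, is outside that window, so Wynide Standard Time is on standard time at UTC−05:00.
23:00 UTC − 5h = 18:00 Wynide Standard Time.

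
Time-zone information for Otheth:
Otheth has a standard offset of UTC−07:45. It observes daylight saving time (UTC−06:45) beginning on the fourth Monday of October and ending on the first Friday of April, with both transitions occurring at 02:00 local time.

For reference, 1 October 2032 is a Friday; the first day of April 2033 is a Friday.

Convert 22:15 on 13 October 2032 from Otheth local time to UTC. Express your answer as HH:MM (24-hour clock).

1 October 2032 is a Friday, so the first Monday is October 4 and the fourth is October 25.
1 April 2033 is a Friday, so the first Friday is April 1.
Daylight saving runs 25 October 2032 – 1 April 2033; 13 October 2032 is outside that window, so Otheth is on standard time at UTC−07:45.
22:15 local + 7h45m = 06:00 UTC (rolling into the next day, 14 October 2032).

06:00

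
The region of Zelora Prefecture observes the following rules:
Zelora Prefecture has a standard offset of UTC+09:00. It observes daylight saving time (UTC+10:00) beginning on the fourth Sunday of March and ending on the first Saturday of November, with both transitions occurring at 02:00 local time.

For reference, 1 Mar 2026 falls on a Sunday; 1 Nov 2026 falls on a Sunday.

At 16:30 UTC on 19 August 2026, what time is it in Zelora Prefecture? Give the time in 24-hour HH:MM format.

02:30

1 March 2026 is a Sunday, so the first Sunday is March 1 and the fourth is March 22.
1 November 2026 is a Sunday, so the first Saturday is November 7.
At the standard offset (UTC+09:00), 16:30 UTC + 9h = 01:30 Zelora Prefecture standard time (rolling into the next day, 20 August 2026).
The standard-time date in Zelora Prefecture, 20 August 2026, falls between 22 March and 7 November, so daylight saving is in effect and Zelora Prefecture is at UTC+10:00.
16:30 UTC + 10h = 02:30 local (rolling into the next day, 20 August 2026).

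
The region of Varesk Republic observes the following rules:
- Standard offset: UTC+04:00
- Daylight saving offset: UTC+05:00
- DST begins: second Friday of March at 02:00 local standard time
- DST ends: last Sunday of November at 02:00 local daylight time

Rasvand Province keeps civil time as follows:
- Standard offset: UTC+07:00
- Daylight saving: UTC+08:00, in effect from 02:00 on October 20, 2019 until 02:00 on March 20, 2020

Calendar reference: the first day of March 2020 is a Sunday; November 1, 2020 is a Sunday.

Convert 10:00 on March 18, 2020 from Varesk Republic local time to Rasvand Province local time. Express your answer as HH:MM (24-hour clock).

1 March 2020 is a Sunday, so the first Friday is March 6 and the second is March 13.
1 November 2020 is a Sunday, so Sundays fall on 1, 8, 15, 22, 29; the last is November 29.
March 18, 2020 lies within the daylight-saving period (13 March – 29 November), so Varesk Republic is on daylight time, UTC+05:00.
10:00 Varesk Republic − 5h = 05:00 UTC.
At the standard offset (UTC+07:00), 05:00 UTC + 7h = 12:00 Rasvand Province standard time.
The standard-time date in Rasvand Province, March 18, 2020, lies within the daylight-saving period (20 October 2019 – 20 March 2020), so Rasvand Province is on daylight time, UTC+08:00.
05:00 UTC + 8h = 13:00 Rasvand Province.

13:00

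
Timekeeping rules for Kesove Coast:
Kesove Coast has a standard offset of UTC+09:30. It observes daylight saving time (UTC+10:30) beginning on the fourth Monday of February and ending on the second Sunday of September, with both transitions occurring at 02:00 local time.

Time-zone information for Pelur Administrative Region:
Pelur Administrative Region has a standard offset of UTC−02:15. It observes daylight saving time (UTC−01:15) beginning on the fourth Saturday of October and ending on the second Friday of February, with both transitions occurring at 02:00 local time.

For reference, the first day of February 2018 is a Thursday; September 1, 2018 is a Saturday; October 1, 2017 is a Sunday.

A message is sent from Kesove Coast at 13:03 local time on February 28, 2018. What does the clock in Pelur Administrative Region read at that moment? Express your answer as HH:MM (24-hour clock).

00:18

1 February 2018 is a Thursday, so the first Monday is February 5 and the fourth is February 26.
1 September 2018 is a Saturday, so the first Sunday is September 2 and the second is September 9.
February 28, 2018 lies within the daylight-saving period (26 February – 9 September), so Kesove Coast is on daylight time, UTC+10:30.
13:03 Kesove Coast − 10h30m = 02:33 UTC.
1 October 2017 is a Sunday, so the first Saturday is October 7 and the fourth is October 28.
1 February 2018 is a Thursday, so the first Friday is February 2 and the second is February 9.
At the standard offset (UTC−02:15), 02:33 UTC − 2h15m = 00:18 Pelur Administrative Region standard time.
The standard-time date in Pelur Administrative Region, February 28, 2018, does not fall between 28 October 2017 and 9 February 2018, so daylight saving is not in effect and Pelur Administrative Region is at UTC−02:15.
02:33 UTC − 2h15m = 00:18 Pelur Administrative Region.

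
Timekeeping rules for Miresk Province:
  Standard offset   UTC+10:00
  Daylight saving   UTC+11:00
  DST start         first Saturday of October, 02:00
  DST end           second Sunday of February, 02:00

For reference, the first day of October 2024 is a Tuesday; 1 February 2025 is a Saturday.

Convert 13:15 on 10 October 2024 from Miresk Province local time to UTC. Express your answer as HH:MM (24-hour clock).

1 October 2024 is a Tuesday, so the first Saturday is October 5.
1 February 2025 is a Saturday, so the first Sunday is February 2 and the second is February 9.
10 October 2024 falls between 5 October 2024 and 9 February 2025, so daylight saving is in effect and Miresk Province is at UTC+11:00.
13:15 local − 11h = 02:15 UTC.

02:15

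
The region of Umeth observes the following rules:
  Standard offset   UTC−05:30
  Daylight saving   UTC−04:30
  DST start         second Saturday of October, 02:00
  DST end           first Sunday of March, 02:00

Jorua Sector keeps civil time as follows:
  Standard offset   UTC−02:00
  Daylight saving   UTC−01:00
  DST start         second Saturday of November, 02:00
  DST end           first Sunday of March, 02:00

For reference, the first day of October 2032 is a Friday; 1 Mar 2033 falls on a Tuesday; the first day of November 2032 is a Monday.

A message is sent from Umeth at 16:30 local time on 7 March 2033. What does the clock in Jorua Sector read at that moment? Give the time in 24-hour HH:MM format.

20:00

1 October 2032 is a Friday, so the first Saturday is October 2 and the second is October 9.
1 March 2033 is a Tuesday, so the first Sunday is March 6.
7 March 2033 does not fall between 9 October 2032 and 6 March 2033, so daylight saving is not in effect and Umeth is at UTC−05:30.
16:30 Umeth + 5h30m = 22:00 UTC.
1 November 2032 is a Monday, so the first Saturday is November 6 and the second is November 13.
1 March 2033 is a Tuesday, so the first Sunday is March 6.
At the standard offset (UTC−02:00), 22:00 UTC − 2h = 20:00 Jorua Sector standard time.
Daylight saving runs 13 November 2032 – 6 March 2033; the standard-time date in Jorua Sector, 7 March 2033, is outside that window, so Jorua Sector is on standard time at UTC−02:00.
22:00 UTC − 2h = 20:00 Jorua Sector.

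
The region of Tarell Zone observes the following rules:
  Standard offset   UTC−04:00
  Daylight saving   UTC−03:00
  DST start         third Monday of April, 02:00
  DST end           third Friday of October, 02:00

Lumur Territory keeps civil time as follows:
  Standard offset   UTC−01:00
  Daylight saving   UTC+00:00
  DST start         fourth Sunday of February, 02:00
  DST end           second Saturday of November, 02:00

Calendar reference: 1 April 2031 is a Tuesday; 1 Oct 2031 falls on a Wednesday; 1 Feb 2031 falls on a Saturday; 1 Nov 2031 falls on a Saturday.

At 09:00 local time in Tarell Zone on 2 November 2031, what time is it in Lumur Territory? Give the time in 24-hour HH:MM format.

13:00

1 April 2031 is a Tuesday, so the first Monday is April 7 and the third is April 21.
1 October 2031 is a Wednesday, so the first Friday is October 3 and the third is October 17.
Daylight saving runs 21 April – 17 October; 2 November 2031 is outside that window, so Tarell Zone is on standard time at UTC−04:00.
09:00 Tarell Zone + 4h = 13:00 UTC.
1 February 2031 is a Saturday, so the first Sunday is February 2 and the fourth is February 23.
1 November 2031 is a Saturday, so the first Saturday is November 1 and the second is November 8.
At the standard offset (UTC−01:00), 13:00 UTC − 1h = 12:00 Lumur Territory standard time.
The standard-time date in Lumur Territory, 2 November 2031, falls between 23 February and 8 November, so daylight saving is in effect and Lumur Territory is at UTC+00:00.
13:00 UTC + 0h = 13:00 Lumur Territory.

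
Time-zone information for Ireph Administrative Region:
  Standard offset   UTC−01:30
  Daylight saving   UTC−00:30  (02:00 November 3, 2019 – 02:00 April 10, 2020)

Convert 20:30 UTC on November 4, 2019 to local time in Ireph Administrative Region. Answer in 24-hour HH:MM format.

20:00

At the standard offset (UTC−01:30), 20:30 UTC − 1h30m = 19:00 Ireph Administrative Region standard time.
Daylight saving runs 3 November 2019 – 10 April 2020; the standard-time date in Ireph Administrative Region, November 4, 2019, is inside that window, so Ireph Administrative Region is at UTC−00:30.
20:30 UTC − 0h30m = 20:00 local.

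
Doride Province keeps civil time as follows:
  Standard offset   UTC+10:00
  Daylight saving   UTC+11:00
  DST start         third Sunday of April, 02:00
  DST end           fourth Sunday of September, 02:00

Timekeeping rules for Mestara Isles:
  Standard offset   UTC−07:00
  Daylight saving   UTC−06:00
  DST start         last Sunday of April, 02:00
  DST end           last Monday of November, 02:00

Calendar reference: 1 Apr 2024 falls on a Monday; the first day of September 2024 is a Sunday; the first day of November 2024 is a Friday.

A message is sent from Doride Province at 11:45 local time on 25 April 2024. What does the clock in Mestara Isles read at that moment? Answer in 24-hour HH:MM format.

17:45

1 April 2024 is a Monday, so the first Sunday is April 7 and the third is April 21.
1 September 2024 is a Sunday, so the first Sunday is September 1 and the fourth is September 22.
25 April 2024 lies within the daylight-saving period (21 April – 22 September), so Doride Province is on daylight time, UTC+11:00.
11:45 Doride Province − 11h = 00:45 UTC.
1 April 2024 is a Monday, so Sundays fall on 7, 14, 21, 28; the last is April 28.
1 November 2024 is a Friday, so Mondays fall on 4, 11, 18, 25; the last is November 25.
At the standard offset (UTC−07:00), 00:45 UTC − 7h = 17:45 Mestara Isles standard time (rolling into the previous day, 24 April 2024).
The standard-time date in Mestara Isles, 24 April 2024, is outside the daylight-saving period (28 April – 25 November), so Mestara Isles is on standard time, UTC−07:00.
00:45 UTC − 7h = 17:45 Mestara Isles (rolling into the previous day, 24 April 2024).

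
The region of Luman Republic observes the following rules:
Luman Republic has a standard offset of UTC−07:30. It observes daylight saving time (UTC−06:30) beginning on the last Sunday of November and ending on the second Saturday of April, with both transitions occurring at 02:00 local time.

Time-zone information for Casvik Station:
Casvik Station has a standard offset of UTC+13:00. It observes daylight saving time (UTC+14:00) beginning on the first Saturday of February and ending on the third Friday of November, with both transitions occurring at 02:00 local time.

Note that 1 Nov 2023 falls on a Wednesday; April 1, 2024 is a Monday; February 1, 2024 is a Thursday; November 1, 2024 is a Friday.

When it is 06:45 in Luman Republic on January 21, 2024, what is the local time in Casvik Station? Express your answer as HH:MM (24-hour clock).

1 November 2023 is a Wednesday, so Sundays fall on 5, 12, 19, 26; the last is November 26.
1 April 2024 is a Monday, so the first Saturday is April 6 and the second is April 13.
January 21, 2024 falls between 26 November 2023 and 13 April 2024, so daylight saving is in effect and Luman Republic is at UTC−06:30.
06:45 Luman Republic + 6h30m = 13:15 UTC.
1 February 2024 is a Thursday, so the first Saturday is February 3.
1 November 2024 is a Friday, so the first Friday is November 1 and the third is November 15.
At the standard offset (UTC+13:00), 13:15 UTC + 13h = 02:15 Casvik Station standard time (rolling into the next day, 22 January 2024).
The standard-time date in Casvik Station, January 22, 2024, does not fall between 3 February and 15 November, so daylight saving is not in effect and Casvik Station is at UTC+13:00.
13:15 UTC + 13h = 02:15 Casvik Station (rolling into the next day, 22 January 2024).

02:15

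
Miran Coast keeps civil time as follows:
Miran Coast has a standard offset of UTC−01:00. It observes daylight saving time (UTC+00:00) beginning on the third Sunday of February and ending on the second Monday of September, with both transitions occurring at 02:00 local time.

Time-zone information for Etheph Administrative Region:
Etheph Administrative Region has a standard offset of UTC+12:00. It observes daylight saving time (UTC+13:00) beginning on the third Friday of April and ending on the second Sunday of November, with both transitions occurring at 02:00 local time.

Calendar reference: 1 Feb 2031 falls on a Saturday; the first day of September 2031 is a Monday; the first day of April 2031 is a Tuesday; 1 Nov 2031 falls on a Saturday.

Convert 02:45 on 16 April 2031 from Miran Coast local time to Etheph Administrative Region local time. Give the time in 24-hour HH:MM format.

14:45

1 February 2031 is a Saturday, so the first Sunday is February 2 and the third is February 16.
1 September 2031 is a Monday, so the first Monday is September 1 and the second is September 8.
Daylight saving runs 16 February – 8 September; 16 April 2031 is inside that window, so Miran Coast is at UTC+00:00.
02:45 Miran Coast − 0h = 02:45 UTC.
1 April 2031 is a Tuesday, so the first Friday is April 4 and the third is April 18.
1 November 2031 is a Saturday, so the first Sunday is November 2 and the second is November 9.
At the standard offset (UTC+12:00), 02:45 UTC + 12h = 14:45 Etheph Administrative Region standard time.
The standard-time date in Etheph Administrative Region, 16 April 2031, does not fall between 18 April and 9 November, so daylight saving is not in effect and Etheph Administrative Region is at UTC+12:00.
02:45 UTC + 12h = 14:45 Etheph Administrative Region.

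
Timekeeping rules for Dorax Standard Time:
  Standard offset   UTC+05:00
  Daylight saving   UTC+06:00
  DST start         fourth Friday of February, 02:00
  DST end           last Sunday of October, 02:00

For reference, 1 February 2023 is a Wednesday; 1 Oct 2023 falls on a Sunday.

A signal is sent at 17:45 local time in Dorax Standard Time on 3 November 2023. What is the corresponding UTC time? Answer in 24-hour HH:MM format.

1 February 2023 is a Wednesday, so the first Friday is February 3 and the fourth is February 24.
1 October 2023 is a Sunday, so Sundays fall on 1, 8, 15, 22, 29; the last is October 29.
3 November 2023 does not fall between 24 February and 29 October, so daylight saving is not in effect and Dorax Standard Time is at UTC+05:00.
17:45 local − 5h = 12:45 UTC.

12:45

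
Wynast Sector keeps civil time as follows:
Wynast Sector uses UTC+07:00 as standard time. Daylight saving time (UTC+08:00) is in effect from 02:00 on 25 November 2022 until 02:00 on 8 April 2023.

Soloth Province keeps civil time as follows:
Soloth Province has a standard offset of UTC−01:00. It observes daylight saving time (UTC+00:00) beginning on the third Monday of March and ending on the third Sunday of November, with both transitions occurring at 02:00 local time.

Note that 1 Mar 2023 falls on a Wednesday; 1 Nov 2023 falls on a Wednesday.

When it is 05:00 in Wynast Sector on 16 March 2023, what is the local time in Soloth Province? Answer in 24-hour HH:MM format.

20:00

16 March 2023 lies within the daylight-saving period (25 November 2022 – 8 April 2023), so Wynast Sector is on daylight time, UTC+08:00.
05:00 Wynast Sector − 8h = 21:00 UTC (rolling into the previous day, 15 March 2023).
1 March 2023 is a Wednesday, so the first Monday is March 6 and the third is March 20.
1 November 2023 is a Wednesday, so the first Sunday is November 5 and the third is November 19.
At the standard offset (UTC−01:00), 21:00 UTC − 1h = 20:00 Soloth Province standard time.
The standard-time date in Soloth Province, 15 March 2023, is outside the daylight-saving period (20 March – 19 November), so Soloth Province is on standard time, UTC−01:00.
21:00 UTC − 1h = 20:00 Soloth Province.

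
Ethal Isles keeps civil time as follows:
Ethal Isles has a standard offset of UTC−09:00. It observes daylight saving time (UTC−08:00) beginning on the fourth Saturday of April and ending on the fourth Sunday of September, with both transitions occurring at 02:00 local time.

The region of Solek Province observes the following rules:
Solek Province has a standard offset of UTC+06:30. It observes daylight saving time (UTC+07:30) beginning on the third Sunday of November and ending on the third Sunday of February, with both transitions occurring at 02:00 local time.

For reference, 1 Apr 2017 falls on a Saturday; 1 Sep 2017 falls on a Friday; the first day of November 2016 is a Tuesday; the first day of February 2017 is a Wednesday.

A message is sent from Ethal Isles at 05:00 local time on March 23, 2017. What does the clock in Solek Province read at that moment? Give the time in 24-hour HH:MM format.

20:30

1 April 2017 is a Saturday, so the first Saturday is April 1 and the fourth is April 22.
1 September 2017 is a Friday, so the first Sunday is September 3 and the fourth is September 24.
March 23, 2017 is outside the daylight-saving period (22 April – 24 September), so Ethal Isles is on standard time, UTC−09:00.
05:00 Ethal Isles + 9h = 14:00 UTC.
1 November 2016 is a Tuesday, so the first Sunday is November 6 and the third is November 20.
1 February 2017 is a Wednesday, so the first Sunday is February 5 and the third is February 19.
At the standard offset (UTC+06:30), 14:00 UTC + 6h30m = 20:30 Solek Province standard time.
Daylight saving runs 20 November 2016 – 19 February 2017; the standard-time date in Solek Province, March 23, 2017, is outside that window, so Solek Province is on standard time at UTC+06:30.
14:00 UTC + 6h30m = 20:30 Solek Province.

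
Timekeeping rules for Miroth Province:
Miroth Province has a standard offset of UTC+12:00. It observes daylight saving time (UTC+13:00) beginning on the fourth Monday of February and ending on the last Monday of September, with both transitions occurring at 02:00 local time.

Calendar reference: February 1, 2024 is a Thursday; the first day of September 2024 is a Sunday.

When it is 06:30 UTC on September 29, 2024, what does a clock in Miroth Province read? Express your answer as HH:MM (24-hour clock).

1 February 2024 is a Thursday, so the first Monday is February 5 and the fourth is February 26.
1 September 2024 is a Sunday, so Mondays fall on 2, 9, 16, 23, 30; the last is September 30.
At the standard offset (UTC+12:00), 06:30 UTC + 12h = 18:30 Miroth Province standard time.
Daylight saving runs 26 February – 30 September; the standard-time date in Miroth Province, September 29, 2024, is inside that window, so Miroth Province is at UTC+13:00.
06:30 UTC + 13h = 19:30 local.

19:30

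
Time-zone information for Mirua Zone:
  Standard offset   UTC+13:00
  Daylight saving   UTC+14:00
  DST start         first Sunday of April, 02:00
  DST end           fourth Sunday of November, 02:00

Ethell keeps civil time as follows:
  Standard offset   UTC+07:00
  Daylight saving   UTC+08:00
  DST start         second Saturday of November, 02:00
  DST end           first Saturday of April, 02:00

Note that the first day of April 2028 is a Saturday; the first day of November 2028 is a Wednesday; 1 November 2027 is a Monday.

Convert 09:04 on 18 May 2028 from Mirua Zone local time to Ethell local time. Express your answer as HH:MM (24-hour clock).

02:04

1 April 2028 is a Saturday, so the first Sunday is April 2.
1 November 2028 is a Wednesday, so the first Sunday is November 5 and the fourth is November 26.
Daylight saving runs 2 April – 26 November; 18 May 2028 is inside that window, so Mirua Zone is at UTC+14:00.
09:04 Mirua Zone − 14h = 19:04 UTC (rolling into the previous day, 17 May 2028).
1 November 2027 is a Monday, so the first Saturday is November 6 and the second is November 13.
1 April 2028 is a Saturday, so the first Saturday is April 1.
At the standard offset (UTC+07:00), 19:04 UTC + 7h = 02:04 Ethell standard time (rolling into the next day, 18 May 2028).
The standard-time date in Ethell, 18 May 2028, does not fall between 13 November 2027 and 1 April 2028, so daylight saving is not in effect and Ethell is at UTC+07:00.
19:04 UTC + 7h = 02:04 Ethell (rolling into the next day, 18 May 2028).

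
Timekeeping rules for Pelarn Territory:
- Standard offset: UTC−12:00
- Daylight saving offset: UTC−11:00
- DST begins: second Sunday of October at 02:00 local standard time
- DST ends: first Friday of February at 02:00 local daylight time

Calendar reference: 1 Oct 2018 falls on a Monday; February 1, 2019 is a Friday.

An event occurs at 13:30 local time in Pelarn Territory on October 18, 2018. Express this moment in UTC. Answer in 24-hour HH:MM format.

00:30

1 October 2018 is a Monday, so the first Sunday is October 7 and the second is October 14.
1 February 2019 is a Friday, so the first Friday is February 1.
Daylight saving runs 14 October 2018 – 1 February 2019; October 18, 2018 is inside that window, so Pelarn Territory is at UTC−11:00.
13:30 local + 11h = 00:30 UTC (rolling into the next day, 19 October 2018).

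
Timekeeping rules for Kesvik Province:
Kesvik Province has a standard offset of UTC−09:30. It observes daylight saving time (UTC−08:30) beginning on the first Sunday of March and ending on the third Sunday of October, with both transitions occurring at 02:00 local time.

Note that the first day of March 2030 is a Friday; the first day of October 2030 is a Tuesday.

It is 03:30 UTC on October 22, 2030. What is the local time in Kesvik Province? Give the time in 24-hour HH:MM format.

1 March 2030 is a Friday, so the first Sunday is March 3.
1 October 2030 is a Tuesday, so the first Sunday is October 6 and the third is October 20.
At the standard offset (UTC−09:30), 03:30 UTC − 9h30m = 18:00 Kesvik Province standard time (rolling into the previous day, 21 October 2030).
Daylight saving runs 3 March – 20 October; the standard-time date in Kesvik Province, October 21, 2030, is outside that window, so Kesvik Province is on standard time at UTC−09:30.
03:30 UTC − 9h30m = 18:00 local (rolling into the previous day, 21 October 2030).

18:00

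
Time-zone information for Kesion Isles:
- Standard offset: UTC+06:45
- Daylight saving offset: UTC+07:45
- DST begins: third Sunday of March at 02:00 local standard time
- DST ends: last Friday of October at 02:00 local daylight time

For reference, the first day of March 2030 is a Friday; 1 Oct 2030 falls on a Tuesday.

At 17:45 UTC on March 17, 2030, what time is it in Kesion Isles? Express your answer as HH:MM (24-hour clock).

01:30

1 March 2030 is a Friday, so the first Sunday is March 3 and the third is March 17.
1 October 2030 is a Tuesday, so Fridays fall on 4, 11, 18, 25; the last is October 25.
At the standard offset (UTC+06:45), 17:45 UTC + 6h45m = 00:30 Kesion Isles standard time (rolling into the next day, 18 March 2030).
Daylight saving runs 17 March – 25 October; the standard-time date in Kesion Isles, March 18, 2030, is inside that window, so Kesion Isles is at UTC+07:45.
17:45 UTC + 7h45m = 01:30 local (rolling into the next day, 18 March 2030).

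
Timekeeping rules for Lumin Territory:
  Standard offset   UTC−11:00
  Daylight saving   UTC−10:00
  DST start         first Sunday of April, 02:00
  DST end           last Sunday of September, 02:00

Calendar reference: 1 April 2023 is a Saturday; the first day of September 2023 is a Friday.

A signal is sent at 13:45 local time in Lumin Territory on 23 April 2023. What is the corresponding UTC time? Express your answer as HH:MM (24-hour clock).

1 April 2023 is a Saturday, so the first Sunday is April 2.
1 September 2023 is a Friday, so Sundays fall on 3, 10, 17, 24; the last is September 24.
23 April 2023 falls between 2 April and 24 September, so daylight saving is in effect and Lumin Territory is at UTC−10:00.
13:45 local + 10h = 23:45 UTC.

23:45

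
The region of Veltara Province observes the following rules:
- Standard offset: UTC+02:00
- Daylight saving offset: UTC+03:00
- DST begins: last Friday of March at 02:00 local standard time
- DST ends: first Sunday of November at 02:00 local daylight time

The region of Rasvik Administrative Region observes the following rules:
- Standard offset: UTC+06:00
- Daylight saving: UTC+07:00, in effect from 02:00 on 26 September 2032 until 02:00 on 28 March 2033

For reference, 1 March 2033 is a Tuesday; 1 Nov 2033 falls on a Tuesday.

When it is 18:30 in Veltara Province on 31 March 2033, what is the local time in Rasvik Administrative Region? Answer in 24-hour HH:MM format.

1 March 2033 is a Tuesday, so Fridays fall on 4, 11, 18, 25; the last is March 25.
1 November 2033 is a Tuesday, so the first Sunday is November 6.
Daylight saving runs 25 March – 6 November; 31 March 2033 is inside that window, so Veltara Province is at UTC+03:00.
18:30 Veltara Province − 3h = 15:30 UTC.
At the standard offset (UTC+06:00), 15:30 UTC + 6h = 21:30 Rasvik Administrative Region standard time.
The standard-time date in Rasvik Administrative Region, 31 March 2033, does not fall between 26 September 2032 and 28 March 2033, so daylight saving is not in effect and Rasvik Administrative Region is at UTC+06:00.
15:30 UTC + 6h = 21:30 Rasvik Administrative Region.

21:30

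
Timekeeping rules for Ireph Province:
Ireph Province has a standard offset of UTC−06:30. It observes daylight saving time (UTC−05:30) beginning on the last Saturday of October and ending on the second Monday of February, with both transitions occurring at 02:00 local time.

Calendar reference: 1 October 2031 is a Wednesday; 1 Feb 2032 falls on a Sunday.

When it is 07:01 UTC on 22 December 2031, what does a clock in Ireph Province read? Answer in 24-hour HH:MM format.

1 October 2031 is a Wednesday, so Saturdays fall on 4, 11, 18, 25; the last is October 25.
1 February 2032 is a Sunday, so the first Monday is February 2 and the second is February 9.
At the standard offset (UTC−06:30), 07:01 UTC − 6h30m = 00:31 Ireph Province standard time.
The standard-time date in Ireph Province, 22 December 2031, lies within the daylight-saving period (25 October 2031 – 9 February 2032), so Ireph Province is on daylight time, UTC−05:30.
07:01 UTC − 5h30m = 01:31 local.

01:31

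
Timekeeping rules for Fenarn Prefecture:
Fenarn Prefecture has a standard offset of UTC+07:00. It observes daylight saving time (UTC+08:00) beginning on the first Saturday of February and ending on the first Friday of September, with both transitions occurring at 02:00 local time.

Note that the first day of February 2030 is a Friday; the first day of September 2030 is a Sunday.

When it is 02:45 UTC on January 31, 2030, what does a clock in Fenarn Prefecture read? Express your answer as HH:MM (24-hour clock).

09:45

1 February 2030 is a Friday, so the first Saturday is February 2.
1 September 2030 is a Sunday, so the first Friday is September 6.
At the standard offset (UTC+07:00), 02:45 UTC + 7h = 09:45 Fenarn Prefecture standard time.
The standard-time date in Fenarn Prefecture, January 31, 2030, does not fall between 2 February and 6 September, so daylight saving is not in effect and Fenarn Prefecture is at UTC+07:00.
02:45 UTC + 7h = 09:45 local.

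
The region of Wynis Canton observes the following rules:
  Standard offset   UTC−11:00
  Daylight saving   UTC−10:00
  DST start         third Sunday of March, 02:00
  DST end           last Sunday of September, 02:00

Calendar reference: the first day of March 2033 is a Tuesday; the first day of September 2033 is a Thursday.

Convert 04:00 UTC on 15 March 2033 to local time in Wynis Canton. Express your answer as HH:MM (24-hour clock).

17:00

1 March 2033 is a Tuesday, so the first Sunday is March 6 and the third is March 20.
1 September 2033 is a Thursday, so Sundays fall on 4, 11, 18, 25; the last is September 25.
At the standard offset (UTC−11:00), 04:00 UTC − 11h = 17:00 Wynis Canton standard time (rolling into the previous day, 14 March 2033).
The standard-time date in Wynis Canton, 14 March 2033, is outside the daylight-saving period (20 March – 25 September), so Wynis Canton is on standard time, UTC−11:00.
04:00 UTC − 11h = 17:00 local (rolling into the previous day, 14 March 2033).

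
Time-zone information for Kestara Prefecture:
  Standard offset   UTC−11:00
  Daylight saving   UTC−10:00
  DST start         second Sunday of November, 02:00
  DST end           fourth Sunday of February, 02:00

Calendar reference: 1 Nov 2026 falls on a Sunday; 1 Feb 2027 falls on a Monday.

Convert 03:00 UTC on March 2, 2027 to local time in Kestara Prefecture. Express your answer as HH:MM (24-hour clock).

16:00

1 November 2026 is a Sunday, so the first Sunday is November 1 and the second is November 8.
1 February 2027 is a Monday, so the first Sunday is February 7 and the fourth is February 28.
At the standard offset (UTC−11:00), 03:00 UTC − 11h = 16:00 Kestara Prefecture standard time (rolling into the previous day, 1 March 2027).
The standard-time date in Kestara Prefecture, March 1, 2027, is outside the daylight-saving period (8 November 2026 – 28 February 2027), so Kestara Prefecture is on standard time, UTC−11:00.
03:00 UTC − 11h = 16:00 local (rolling into the previous day, 1 March 2027).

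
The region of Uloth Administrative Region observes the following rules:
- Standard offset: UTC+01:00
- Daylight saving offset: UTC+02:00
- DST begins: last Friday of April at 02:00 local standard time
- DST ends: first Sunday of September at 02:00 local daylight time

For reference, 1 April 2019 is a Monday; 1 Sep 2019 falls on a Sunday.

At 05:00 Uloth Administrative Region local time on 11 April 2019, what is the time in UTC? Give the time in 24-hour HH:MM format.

04:00

1 April 2019 is a Monday, so Fridays fall on 5, 12, 19, 26; the last is April 26.
1 September 2019 is a Sunday, so the first Sunday is September 1.
Daylight saving runs 26 April – 1 September; 11 April 2019 is outside that window, so Uloth Administrative Region is on standard time at UTC+01:00.
05:00 local − 1h = 04:00 UTC.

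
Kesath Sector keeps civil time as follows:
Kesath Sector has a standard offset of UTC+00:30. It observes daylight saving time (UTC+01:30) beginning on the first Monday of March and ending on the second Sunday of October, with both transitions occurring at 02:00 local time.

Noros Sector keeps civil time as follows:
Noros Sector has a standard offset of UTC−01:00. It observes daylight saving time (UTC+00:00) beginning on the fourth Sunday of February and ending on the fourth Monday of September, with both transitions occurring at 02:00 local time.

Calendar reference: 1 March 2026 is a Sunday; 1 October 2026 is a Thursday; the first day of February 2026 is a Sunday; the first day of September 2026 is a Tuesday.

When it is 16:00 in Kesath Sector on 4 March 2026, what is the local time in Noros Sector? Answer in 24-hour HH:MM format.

1 March 2026 is a Sunday, so the first Monday is March 2.
1 October 2026 is a Thursday, so the first Sunday is October 4 and the second is October 11.
4 March 2026 falls between 2 March and 11 October, so daylight saving is in effect and Kesath Sector is at UTC+01:30.
16:00 Kesath Sector − 1h30m = 14:30 UTC.
1 February 2026 is a Sunday, so the first Sunday is February 1 and the fourth is February 22.
1 September 2026 is a Tuesday, so the first Monday is September 7 and the fourth is September 28.
At the standard offset (UTC−01:00), 14:30 UTC − 1h = 13:30 Noros Sector standard time.
The standard-time date in Noros Sector, 4 March 2026, lies within the daylight-saving period (22 February – 28 September), so Noros Sector is on daylight time, UTC+00:00.
14:30 UTC + 0h = 14:30 Noros Sector.

14:30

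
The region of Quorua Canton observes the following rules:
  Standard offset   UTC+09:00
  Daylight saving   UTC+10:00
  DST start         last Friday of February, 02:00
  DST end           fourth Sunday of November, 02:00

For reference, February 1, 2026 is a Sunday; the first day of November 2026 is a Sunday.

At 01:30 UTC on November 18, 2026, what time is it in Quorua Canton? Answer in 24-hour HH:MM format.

1 February 2026 is a Sunday, so Fridays fall on 6, 13, 20, 27; the last is February 27.
1 November 2026 is a Sunday, so the first Sunday is November 1 and the fourth is November 22.
At the standard offset (UTC+09:00), 01:30 UTC + 9h = 10:30 Quorua Canton standard time.
The standard-time date in Quorua Canton, November 18, 2026, falls between 27 February and 22 November, so daylight saving is in effect and Quorua Canton is at UTC+10:00.
01:30 UTC + 10h = 11:30 local.

11:30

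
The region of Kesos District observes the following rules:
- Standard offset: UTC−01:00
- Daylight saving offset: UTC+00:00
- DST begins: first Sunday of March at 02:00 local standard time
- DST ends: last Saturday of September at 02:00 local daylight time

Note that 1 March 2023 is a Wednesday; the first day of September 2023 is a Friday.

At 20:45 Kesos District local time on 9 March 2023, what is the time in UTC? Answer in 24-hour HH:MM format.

1 March 2023 is a Wednesday, so the first Sunday is March 5.
1 September 2023 is a Friday, so Saturdays fall on 2, 9, 16, 23, 30; the last is September 30.
9 March 2023 falls between 5 March and 30 September, so daylight saving is in effect and Kesos District is at UTC+00:00.
20:45 local − 0h = 20:45 UTC.

20:45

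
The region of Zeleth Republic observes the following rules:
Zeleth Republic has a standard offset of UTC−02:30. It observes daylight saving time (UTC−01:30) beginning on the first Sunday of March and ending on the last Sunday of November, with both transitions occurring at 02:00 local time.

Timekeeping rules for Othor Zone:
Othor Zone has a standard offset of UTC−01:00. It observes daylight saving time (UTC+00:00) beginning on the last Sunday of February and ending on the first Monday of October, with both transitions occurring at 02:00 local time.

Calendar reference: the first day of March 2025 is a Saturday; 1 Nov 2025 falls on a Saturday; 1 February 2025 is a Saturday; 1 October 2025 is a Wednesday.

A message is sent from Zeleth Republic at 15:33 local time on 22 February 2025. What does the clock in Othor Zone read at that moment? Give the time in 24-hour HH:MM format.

1 March 2025 is a Saturday, so the first Sunday is March 2.
1 November 2025 is a Saturday, so Sundays fall on 2, 9, 16, 23, 30; the last is November 30.
Daylight saving runs 2 March – 30 November; 22 February 2025 is outside that window, so Zeleth Republic is on standard time at UTC−02:30.
15:33 Zeleth Republic + 2h30m = 18:03 UTC.
1 February 2025 is a Saturday, so Sundays fall on 2, 9, 16, 23; the last is February 23.
1 October 2025 is a Wednesday, so the first Monday is October 6.
At the standard offset (UTC−01:00), 18:03 UTC − 1h = 17:03 Othor Zone standard time.
The standard-time date in Othor Zone, 22 February 2025, does not fall between 23 February and 6 October, so daylight saving is not in effect and Othor Zone is at UTC−01:00.
18:03 UTC − 1h = 17:03 Othor Zone.

17:03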